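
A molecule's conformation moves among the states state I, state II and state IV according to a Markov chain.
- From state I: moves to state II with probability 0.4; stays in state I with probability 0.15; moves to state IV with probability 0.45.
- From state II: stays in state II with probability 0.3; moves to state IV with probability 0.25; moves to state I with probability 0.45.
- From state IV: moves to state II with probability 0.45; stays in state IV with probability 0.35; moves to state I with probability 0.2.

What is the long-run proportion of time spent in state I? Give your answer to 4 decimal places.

Let the stationary distribution be π with π = πP and π_1 + π_2 + π_3 = 1.
π_1 = 0.15·π_1 + 0.45·π_2 + 0.2·π_3
π_2 = 0.4·π_1 + 0.3·π_2 + 0.45·π_3
Solving with the normalization constraint gives π = (0.2807, 0.3791, 0.3402).
So the stationary probability of state I is 0.2807.

0.2807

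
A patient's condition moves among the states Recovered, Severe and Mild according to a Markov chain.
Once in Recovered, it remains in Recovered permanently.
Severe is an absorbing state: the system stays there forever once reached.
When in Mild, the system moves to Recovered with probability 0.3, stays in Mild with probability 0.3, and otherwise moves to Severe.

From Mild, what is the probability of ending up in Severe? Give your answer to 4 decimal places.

Let h(s) be the probability of absorption at Severe starting from transient state s. Then h(Severe) = 1 and h(Recovered) = 0. By first-step analysis:
h(Mild) = 0.3·0 + 0.4·1 + 0.3·h(Mild)
Solving: h(Mild) = 0.5714.
Starting from Mild, the probability is 0.5714.

0.5714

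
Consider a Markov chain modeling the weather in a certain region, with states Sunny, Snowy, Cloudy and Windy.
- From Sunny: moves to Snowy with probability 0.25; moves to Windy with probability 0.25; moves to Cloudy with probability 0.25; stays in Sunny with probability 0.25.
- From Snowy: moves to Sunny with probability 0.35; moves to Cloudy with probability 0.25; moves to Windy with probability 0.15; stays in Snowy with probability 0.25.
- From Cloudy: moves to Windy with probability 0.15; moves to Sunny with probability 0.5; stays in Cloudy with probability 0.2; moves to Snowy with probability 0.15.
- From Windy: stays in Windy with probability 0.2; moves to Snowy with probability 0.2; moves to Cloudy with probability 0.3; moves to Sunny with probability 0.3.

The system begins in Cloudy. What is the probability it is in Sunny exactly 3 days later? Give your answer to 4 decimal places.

0.3445

Propagate the distribution vector 3 days from Cloudy.
After 0 days: (0.0000, 0.0000, 1.0000, 0.0000)
After 1 day: (0.5000, 0.1500, 0.2000, 0.1500)
After 2 days: (0.3225, 0.2225, 0.2475, 0.2075)
After 3 days: (0.3445, 0.2149, 0.2480, 0.1926)
P(in Sunny after 3 days) = 0.3445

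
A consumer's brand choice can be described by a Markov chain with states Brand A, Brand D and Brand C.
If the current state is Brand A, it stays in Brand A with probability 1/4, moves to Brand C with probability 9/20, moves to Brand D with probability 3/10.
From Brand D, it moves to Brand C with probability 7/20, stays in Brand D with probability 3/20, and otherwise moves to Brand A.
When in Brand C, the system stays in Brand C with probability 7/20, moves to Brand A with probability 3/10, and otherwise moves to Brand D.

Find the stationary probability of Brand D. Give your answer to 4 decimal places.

0.2776

Let the stationary distribution be π with π = πP and π_1 + π_2 + π_3 = 1.
π_1 = 0.25·π_1 + 0.5·π_2 + 0.3·π_3
π_2 = 0.3·π_1 + 0.15·π_2 + 0.35·π_3
Solving with the normalization constraint gives π = (0.3386, 0.2776, 0.3839).
So the stationary probability of Brand D is 0.2776.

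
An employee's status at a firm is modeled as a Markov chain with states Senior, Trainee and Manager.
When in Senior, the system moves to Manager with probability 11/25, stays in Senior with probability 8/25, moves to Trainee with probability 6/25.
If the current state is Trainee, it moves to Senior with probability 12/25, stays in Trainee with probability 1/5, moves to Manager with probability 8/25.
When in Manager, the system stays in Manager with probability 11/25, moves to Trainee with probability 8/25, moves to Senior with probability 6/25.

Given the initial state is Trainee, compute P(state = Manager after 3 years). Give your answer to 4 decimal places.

Propagate the distribution vector 3 years from Trainee.
After 0 years: (0.0000, 1.0000, 0.0000)
After 1 year: (0.4800, 0.2000, 0.3200)
After 2 years: (0.3264, 0.2576, 0.4160)
After 3 years: (0.3279, 0.2630, 0.4091)
P(in Manager after 3 years) = 0.4091

0.4091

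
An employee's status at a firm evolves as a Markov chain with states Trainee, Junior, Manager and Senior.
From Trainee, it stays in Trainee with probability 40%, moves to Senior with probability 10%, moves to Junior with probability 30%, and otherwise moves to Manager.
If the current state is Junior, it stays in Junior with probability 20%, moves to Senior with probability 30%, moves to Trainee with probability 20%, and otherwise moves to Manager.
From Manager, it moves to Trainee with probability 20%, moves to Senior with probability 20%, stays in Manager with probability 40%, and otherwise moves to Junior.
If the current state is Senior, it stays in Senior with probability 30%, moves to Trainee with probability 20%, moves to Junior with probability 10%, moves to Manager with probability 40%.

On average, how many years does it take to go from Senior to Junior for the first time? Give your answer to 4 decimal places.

5.4054

Let t(s) be the expected number of years to first reach Junior from state s, with t(Junior) = 0. Conditioning on the first year:
t(Trainee) = 1 + 0.4·t(Trainee) + 0.2·t(Manager) + 0.1·t(Senior)
t(Manager) = 1 + 0.2·t(Trainee) + 0.4·t(Manager) + 0.2·t(Senior)
t(Senior) = 1 + 0.2·t(Trainee) + 0.4·t(Manager) + 0.3·t(Senior)
Solving: t(Trainee) = 4.1892, t(Manager) = 4.8649, t(Senior) = 5.4054.
Expected years from Senior to Junior: 5.4054.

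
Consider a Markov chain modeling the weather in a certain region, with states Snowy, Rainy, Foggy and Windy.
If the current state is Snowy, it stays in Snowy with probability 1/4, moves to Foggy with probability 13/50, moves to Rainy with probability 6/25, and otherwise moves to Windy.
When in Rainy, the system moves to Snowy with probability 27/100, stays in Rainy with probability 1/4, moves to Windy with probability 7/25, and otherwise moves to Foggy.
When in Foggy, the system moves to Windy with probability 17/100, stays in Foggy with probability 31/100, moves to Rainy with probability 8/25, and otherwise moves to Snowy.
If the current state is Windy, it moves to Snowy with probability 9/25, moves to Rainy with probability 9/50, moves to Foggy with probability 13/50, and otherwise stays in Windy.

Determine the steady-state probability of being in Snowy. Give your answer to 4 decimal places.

Let the stationary distribution be π with π = πP and π_1 + π_2 + π_3 + π_4 = 1.
π_1 = 0.25·π_1 + 0.27·π_2 + 0.2·π_3 + 0.36·π_4
π_2 = 0.24·π_1 + 0.25·π_2 + 0.32·π_3 + 0.18·π_4
π_3 = 0.26·π_1 + 0.2·π_2 + 0.31·π_3 + 0.26·π_4
Solving with the normalization constraint gives π = (0.2669, 0.2496, 0.2579, 0.2256).
So the stationary probability of Snowy is 0.2669.

0.2669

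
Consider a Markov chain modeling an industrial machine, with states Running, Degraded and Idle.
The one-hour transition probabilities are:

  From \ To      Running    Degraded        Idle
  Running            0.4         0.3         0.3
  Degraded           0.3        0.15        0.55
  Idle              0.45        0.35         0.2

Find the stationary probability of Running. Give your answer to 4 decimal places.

Let the stationary distribution be π with π = πP and π_1 + π_2 + π_3 = 1.
π_1 = 0.4·π_1 + 0.3·π_2 + 0.45·π_3
π_2 = 0.3·π_1 + 0.15·π_2 + 0.35·π_3
Solving with the normalization constraint gives π = (0.3892, 0.2754, 0.3353).
So the stationary probability of Running is 0.3892.

0.3892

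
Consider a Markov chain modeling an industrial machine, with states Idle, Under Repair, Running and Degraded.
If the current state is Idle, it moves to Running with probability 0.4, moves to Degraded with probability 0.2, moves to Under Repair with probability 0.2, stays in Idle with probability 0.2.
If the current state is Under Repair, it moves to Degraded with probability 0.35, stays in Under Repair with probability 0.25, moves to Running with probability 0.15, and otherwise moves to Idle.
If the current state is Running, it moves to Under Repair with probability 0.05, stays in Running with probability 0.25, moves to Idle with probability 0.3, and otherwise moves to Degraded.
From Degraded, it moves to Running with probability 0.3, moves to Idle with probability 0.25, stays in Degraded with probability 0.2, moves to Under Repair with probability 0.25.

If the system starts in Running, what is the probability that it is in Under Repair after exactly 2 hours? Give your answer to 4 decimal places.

Propagate the distribution vector 2 hours from Running.
After 0 hours: (0.0000, 0.0000, 1.0000, 0.0000)
After 1 hour: (0.3000, 0.0500, 0.2500, 0.4000)
After 2 hours: (0.2475, 0.1850, 0.3100, 0.2575)
P(in Under Repair after 2 hours) = 0.1850

0.1850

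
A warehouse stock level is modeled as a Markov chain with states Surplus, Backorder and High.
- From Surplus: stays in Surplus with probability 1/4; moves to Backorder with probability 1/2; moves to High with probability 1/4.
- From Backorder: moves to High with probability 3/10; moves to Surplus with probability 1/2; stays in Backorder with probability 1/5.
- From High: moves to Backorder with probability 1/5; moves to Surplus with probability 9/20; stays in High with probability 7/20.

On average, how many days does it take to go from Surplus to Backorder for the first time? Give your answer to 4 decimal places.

Let t(s) be the expected number of days to first reach Backorder from state s, with t(Backorder) = 0. Conditioning on the first day:
t(Surplus) = 1 + 0.25·t(Surplus) + 0.25·t(High)
t(High) = 1 + 0.45·t(Surplus) + 0.35·t(High)
Solving: t(Surplus) = 2.4000, t(High) = 3.2000.
Expected days from Surplus to Backorder: 2.4000.

2.4000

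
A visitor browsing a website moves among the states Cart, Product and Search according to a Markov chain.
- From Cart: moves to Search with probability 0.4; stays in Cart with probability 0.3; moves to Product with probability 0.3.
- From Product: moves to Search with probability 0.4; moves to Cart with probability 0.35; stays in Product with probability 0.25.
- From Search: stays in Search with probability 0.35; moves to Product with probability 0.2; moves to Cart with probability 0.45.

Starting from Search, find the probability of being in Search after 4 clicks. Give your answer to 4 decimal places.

0.3810

Propagate the distribution vector 4 clicks from Search.
After 0 clicks: (0.0000, 0.0000, 1.0000)
After 1 click: (0.4500, 0.2000, 0.3500)
After 2 clicks: (0.3625, 0.2550, 0.3825)
After 3 clicks: (0.3701, 0.2490, 0.3809)
After 4 clicks: (0.3696, 0.2495, 0.3810)
P(in Search after 4 clicks) = 0.3810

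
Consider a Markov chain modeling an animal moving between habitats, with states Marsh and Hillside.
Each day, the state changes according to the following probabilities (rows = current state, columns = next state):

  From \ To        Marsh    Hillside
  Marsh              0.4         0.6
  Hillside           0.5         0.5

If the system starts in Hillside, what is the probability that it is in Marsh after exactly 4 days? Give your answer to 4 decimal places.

Propagate the distribution vector 4 days from Hillside.
After 0 days: (0.0000, 1.0000)
After 1 day: (0.5000, 0.5000)
After 2 days: (0.4500, 0.5500)
After 3 days: (0.4550, 0.5450)
After 4 days: (0.4545, 0.5455)
P(in Marsh after 4 days) = 0.4545

0.4545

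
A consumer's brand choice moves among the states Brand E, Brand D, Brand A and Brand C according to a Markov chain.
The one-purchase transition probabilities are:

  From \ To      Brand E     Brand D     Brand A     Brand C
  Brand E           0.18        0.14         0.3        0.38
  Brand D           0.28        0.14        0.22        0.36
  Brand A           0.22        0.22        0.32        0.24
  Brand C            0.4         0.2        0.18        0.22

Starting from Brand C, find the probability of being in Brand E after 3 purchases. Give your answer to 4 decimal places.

0.2766

Propagate the distribution vector 3 purchases from Brand C.
After 0 purchases: (0.0000, 0.0000, 0.0000, 1.0000)
After 1 purchase: (0.4000, 0.2000, 0.1800, 0.2200)
After 2 purchases: (0.2556, 0.1676, 0.2612, 0.3156)
After 3 purchases: (0.2766, 0.1798, 0.2539, 0.2896)
P(in Brand E after 3 purchases) = 0.2766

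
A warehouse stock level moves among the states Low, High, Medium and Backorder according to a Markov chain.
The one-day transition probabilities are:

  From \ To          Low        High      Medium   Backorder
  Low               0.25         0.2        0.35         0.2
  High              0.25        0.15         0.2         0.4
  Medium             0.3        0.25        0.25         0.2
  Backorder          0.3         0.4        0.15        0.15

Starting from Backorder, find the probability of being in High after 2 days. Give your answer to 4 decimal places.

0.2175

Propagate the distribution vector 2 days from Backorder.
After 0 days: (0.0000, 0.0000, 0.0000, 1.0000)
After 1 day: (0.3000, 0.4000, 0.1500, 0.1500)
After 2 days: (0.2650, 0.2175, 0.2450, 0.2725)
P(in High after 2 days) = 0.2175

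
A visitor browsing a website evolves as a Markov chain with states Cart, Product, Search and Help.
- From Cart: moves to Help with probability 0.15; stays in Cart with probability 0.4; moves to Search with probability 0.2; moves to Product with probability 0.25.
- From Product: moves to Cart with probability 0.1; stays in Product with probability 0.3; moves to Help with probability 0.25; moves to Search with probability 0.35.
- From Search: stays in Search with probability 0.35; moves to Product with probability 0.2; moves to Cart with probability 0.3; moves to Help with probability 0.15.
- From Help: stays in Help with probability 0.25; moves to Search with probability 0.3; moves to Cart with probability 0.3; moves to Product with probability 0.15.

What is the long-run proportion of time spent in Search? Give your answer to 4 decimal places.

0.2980

Let the stationary distribution be π with π = πP and π_1 + π_2 + π_3 + π_4 = 1.
π_1 = 0.4·π_1 + 0.1·π_2 + 0.3·π_3 + 0.3·π_4
π_2 = 0.25·π_1 + 0.3·π_2 + 0.2·π_3 + 0.15·π_4
π_3 = 0.2·π_1 + 0.35·π_2 + 0.35·π_3 + 0.3·π_4
Solving with the normalization constraint gives π = (0.2828, 0.2273, 0.2980, 0.1919).
So the stationary probability of Search is 0.2980.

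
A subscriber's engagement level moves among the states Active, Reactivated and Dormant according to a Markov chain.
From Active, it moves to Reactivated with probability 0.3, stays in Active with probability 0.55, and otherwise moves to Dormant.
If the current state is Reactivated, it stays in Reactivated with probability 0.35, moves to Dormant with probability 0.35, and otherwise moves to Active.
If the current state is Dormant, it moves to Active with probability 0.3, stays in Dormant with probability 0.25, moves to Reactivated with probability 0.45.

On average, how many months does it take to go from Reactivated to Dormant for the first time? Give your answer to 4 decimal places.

3.7037

Let t(s) be the expected number of months to first reach Dormant from state s, with t(Dormant) = 0. Conditioning on the first month:
t(Active) = 1 + 0.55·t(Active) + 0.3·t(Reactivated)
t(Reactivated) = 1 + 0.3·t(Active) + 0.35·t(Reactivated)
Solving: t(Active) = 4.6914, t(Reactivated) = 3.7037.
Expected months from Reactivated to Dormant: 3.7037.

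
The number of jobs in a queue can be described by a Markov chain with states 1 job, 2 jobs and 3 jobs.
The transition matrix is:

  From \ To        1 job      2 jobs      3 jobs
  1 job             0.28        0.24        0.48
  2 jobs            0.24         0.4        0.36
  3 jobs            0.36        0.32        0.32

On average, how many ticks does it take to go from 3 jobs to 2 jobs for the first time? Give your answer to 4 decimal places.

3.4091

Let t(s) be the expected number of ticks to first reach 2 jobs from state s, with t(2 jobs) = 0. Conditioning on the first tick:
t(1 job) = 1 + 0.28·t(1 job) + 0.48·t(3 jobs)
t(3 jobs) = 1 + 0.36·t(1 job) + 0.32·t(3 jobs)
Solving: t(1 job) = 3.6616, t(3 jobs) = 3.4091.
Expected ticks from 3 jobs to 2 jobs: 3.4091.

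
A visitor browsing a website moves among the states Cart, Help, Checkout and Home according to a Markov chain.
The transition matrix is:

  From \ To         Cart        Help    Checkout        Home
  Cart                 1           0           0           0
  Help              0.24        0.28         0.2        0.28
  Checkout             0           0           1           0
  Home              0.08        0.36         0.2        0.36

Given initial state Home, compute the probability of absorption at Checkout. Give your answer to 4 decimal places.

0.6000

Let h(s) be the probability of absorption at Checkout starting from transient state s. Then h(Checkout) = 1 and h(Cart) = 0. By first-step analysis:
h(Help) = 0.24·0 + 0.28·h(Help) + 0.2·1 + 0.28·h(Home)
h(Home) = 0.08·0 + 0.36·h(Help) + 0.2·1 + 0.36·h(Home)
Solving: h(Help) = 0.5111, h(Home) = 0.6000.
Starting from Home, the probability is 0.6000.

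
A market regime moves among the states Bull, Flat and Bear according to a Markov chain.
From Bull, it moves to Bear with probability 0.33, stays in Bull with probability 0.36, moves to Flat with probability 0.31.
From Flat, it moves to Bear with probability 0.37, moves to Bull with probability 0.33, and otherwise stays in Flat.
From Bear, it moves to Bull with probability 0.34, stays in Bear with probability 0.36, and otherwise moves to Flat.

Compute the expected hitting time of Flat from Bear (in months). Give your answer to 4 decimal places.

Let t(s) be the expected number of months to first reach Flat from state s, with t(Flat) = 0. Conditioning on the first month:
t(Bull) = 1 + 0.36·t(Bull) + 0.33·t(Bear)
t(Bear) = 1 + 0.34·t(Bull) + 0.36·t(Bear)
Solving: t(Bull) = 3.2616, t(Bear) = 3.2952.
Expected months from Bear to Flat: 3.2952.

3.2952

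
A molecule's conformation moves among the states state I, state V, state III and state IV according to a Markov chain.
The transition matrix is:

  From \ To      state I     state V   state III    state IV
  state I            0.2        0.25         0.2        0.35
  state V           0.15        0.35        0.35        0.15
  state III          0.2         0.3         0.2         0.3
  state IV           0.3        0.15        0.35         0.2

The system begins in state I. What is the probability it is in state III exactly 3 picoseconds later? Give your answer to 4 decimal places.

0.2731

Propagate the distribution vector 3 picoseconds from state I.
After 0 picoseconds: (1.0000, 0.0000, 0.0000, 0.0000)
After 1 picosecond: (0.2000, 0.2500, 0.2000, 0.3500)
After 2 picoseconds: (0.2225, 0.2500, 0.2900, 0.2375)
After 3 picoseconds: (0.2113, 0.2658, 0.2731, 0.2499)
P(in state III after 3 picoseconds) = 0.2731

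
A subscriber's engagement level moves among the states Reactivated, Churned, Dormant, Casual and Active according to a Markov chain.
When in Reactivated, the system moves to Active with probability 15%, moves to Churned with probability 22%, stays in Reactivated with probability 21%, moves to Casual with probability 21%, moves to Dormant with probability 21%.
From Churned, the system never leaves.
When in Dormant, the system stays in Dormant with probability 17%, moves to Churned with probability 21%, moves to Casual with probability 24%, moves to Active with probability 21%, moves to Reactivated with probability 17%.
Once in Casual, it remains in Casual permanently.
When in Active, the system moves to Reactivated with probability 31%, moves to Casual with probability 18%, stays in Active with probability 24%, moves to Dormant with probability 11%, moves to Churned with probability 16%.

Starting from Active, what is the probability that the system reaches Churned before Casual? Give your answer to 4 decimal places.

Let h(s) be the probability of absorption at Churned starting from transient state s. Then h(Churned) = 1 and h(Casual) = 0. By first-step analysis:
h(Reactivated) = 0.21·h(Reactivated) + 0.22·1 + 0.21·h(Dormant) + 0.21·0 + 0.15·h(Active)
h(Dormant) = 0.17·h(Reactivated) + 0.21·1 + 0.17·h(Dormant) + 0.24·0 + 0.21·h(Active)
h(Active) = 0.31·h(Reactivated) + 0.16·1 + 0.11·h(Dormant) + 0.18·0 + 0.24·h(Active)
Solving: h(Reactivated) = 0.4968, h(Dormant) = 0.4767, h(Active) = 0.4822.
Starting from Active, the probability is 0.4822.

0.4822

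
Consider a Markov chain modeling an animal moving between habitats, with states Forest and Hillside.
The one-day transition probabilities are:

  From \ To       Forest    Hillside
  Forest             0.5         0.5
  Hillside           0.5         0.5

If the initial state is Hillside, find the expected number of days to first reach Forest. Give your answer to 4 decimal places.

Let t(s) be the expected number of days to first reach Forest from state s, with t(Forest) = 0. Conditioning on the first day:
t(Hillside) = 1 + 0.5·t(Hillside)
Solving: t(Hillside) = 2.0000.
Expected days from Hillside to Forest: 2.0000.

2.0000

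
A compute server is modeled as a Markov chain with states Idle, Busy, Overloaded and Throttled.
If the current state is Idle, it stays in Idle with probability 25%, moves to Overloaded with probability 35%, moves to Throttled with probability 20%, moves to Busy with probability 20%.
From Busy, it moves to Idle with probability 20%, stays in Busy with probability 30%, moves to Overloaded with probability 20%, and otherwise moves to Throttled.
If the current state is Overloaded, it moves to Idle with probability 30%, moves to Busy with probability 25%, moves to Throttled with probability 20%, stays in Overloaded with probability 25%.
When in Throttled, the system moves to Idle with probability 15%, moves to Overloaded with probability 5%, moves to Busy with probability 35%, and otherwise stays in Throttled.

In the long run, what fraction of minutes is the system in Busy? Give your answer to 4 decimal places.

0.2839

Let the stationary distribution be π with π = πP and π_1 + π_2 + π_3 + π_4 = 1.
π_1 = 0.25·π_1 + 0.2·π_2 + 0.3·π_3 + 0.15·π_4
π_2 = 0.2·π_1 + 0.3·π_2 + 0.25·π_3 + 0.35·π_4
π_3 = 0.35·π_1 + 0.2·π_2 + 0.25·π_3 + 0.05·π_4
Solving with the normalization constraint gives π = (0.2152, 0.2839, 0.1964, 0.3045).
So the stationary probability of Busy is 0.2839.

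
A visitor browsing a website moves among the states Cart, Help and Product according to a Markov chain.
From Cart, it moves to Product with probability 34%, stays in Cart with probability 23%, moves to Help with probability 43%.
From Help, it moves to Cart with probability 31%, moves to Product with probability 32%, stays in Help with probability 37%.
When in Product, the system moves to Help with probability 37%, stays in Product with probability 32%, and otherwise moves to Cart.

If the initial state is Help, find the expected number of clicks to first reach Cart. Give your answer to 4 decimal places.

Let t(s) be the expected number of clicks to first reach Cart from state s, with t(Cart) = 0. Conditioning on the first click:
t(Help) = 1 + 0.37·t(Help) + 0.32·t(Product)
t(Product) = 1 + 0.37·t(Help) + 0.32·t(Product)
Solving: t(Help) = 3.2258, t(Product) = 3.2258.
Expected clicks from Help to Cart: 3.2258.

3.2258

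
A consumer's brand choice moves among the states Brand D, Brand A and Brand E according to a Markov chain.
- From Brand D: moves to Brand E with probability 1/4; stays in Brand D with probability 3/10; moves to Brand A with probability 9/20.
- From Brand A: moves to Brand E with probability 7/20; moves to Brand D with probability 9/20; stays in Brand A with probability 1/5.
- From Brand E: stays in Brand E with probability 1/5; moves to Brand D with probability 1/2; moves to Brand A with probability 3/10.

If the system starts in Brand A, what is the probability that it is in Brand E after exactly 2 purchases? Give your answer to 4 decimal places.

Sum over the intermediate state after 1 purchase:
P = P(Brand A→Brand D)·P(Brand D→Brand E) + P(Brand A→Brand A)·P(Brand A→Brand E) + P(Brand A→Brand E)·P(Brand E→Brand E)
  = 0.45×0.25 + 0.2×0.35 + 0.35×0.2
  = 0.1125 + 0.0700 + 0.0700 = 0.2525

0.2525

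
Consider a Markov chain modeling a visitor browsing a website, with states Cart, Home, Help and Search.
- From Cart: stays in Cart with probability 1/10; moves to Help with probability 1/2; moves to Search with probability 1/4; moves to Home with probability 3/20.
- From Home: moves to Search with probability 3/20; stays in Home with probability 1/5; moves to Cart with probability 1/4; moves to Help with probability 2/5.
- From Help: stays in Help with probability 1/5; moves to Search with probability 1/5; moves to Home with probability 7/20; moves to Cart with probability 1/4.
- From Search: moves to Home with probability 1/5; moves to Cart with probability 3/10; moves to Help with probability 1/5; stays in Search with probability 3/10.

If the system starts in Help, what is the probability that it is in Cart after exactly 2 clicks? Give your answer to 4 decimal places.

Propagate the distribution vector 2 clicks from Help.
After 0 clicks: (0.0000, 0.0000, 1.0000, 0.0000)
After 1 click: (0.2500, 0.3500, 0.2000, 0.2000)
After 2 clicks: (0.2225, 0.2175, 0.3450, 0.2150)
P(in Cart after 2 clicks) = 0.2225

0.2225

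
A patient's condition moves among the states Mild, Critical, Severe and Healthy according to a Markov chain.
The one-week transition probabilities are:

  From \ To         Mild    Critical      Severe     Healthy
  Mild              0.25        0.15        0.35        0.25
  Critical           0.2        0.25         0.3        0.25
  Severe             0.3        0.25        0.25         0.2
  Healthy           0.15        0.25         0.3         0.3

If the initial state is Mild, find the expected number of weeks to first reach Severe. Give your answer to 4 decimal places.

Let t(s) be the expected number of weeks to first reach Severe from state s, with t(Severe) = 0. Conditioning on the first week:
t(Mild) = 1 + 0.25·t(Mild) + 0.15·t(Critical) + 0.25·t(Healthy)
t(Critical) = 1 + 0.2·t(Mild) + 0.25·t(Critical) + 0.25·t(Healthy)
t(Healthy) = 1 + 0.15·t(Mild) + 0.25·t(Critical) + 0.3·t(Healthy)
Solving: t(Mild) = 3.0577, t(Critical) = 3.2275, t(Healthy) = 3.2365.
Expected weeks from Mild to Severe: 3.0577.

3.0577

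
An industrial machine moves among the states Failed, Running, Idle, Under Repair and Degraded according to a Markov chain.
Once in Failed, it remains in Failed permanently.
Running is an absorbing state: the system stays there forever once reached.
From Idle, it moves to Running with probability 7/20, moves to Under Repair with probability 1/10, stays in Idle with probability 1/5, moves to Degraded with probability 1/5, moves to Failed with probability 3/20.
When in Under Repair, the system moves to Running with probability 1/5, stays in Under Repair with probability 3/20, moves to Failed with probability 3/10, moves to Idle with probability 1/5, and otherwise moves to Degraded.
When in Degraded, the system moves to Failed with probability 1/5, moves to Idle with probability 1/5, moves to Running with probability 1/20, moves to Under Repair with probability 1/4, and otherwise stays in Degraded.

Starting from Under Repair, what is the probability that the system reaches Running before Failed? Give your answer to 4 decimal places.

Let h(s) be the probability of absorption at Running starting from transient state s. Then h(Running) = 1 and h(Failed) = 0. By first-step analysis:
h(Idle) = 0.15·0 + 0.35·1 + 0.2·h(Idle) + 0.1·h(Under Repair) + 0.2·h(Degraded)
h(Under Repair) = 0.3·0 + 0.2·1 + 0.2·h(Idle) + 0.15·h(Under Repair) + 0.15·h(Degraded)
h(Degraded) = 0.2·0 + 0.05·1 + 0.2·h(Idle) + 0.25·h(Under Repair) + 0.3·h(Degraded)
Solving: h(Idle) = 0.5932, h(Under Repair) = 0.4455, h(Degraded) = 0.4000.
Starting from Under Repair, the probability is 0.4455.

0.4455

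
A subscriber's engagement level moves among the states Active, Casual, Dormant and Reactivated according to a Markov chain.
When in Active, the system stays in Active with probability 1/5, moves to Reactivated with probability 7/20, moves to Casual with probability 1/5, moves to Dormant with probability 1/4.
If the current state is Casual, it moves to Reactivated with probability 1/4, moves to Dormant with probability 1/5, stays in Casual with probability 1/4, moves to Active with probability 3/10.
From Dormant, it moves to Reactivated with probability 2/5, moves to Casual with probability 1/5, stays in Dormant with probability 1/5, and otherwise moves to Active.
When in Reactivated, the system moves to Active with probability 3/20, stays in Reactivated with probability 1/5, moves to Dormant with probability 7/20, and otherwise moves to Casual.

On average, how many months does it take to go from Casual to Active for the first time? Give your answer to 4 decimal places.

Let t(s) be the expected number of months to first reach Active from state s, with t(Active) = 0. Conditioning on the first month:
t(Casual) = 1 + 0.25·t(Casual) + 0.2·t(Dormant) + 0.25·t(Reactivated)
t(Dormant) = 1 + 0.2·t(Casual) + 0.2·t(Dormant) + 0.4·t(Reactivated)
t(Reactivated) = 1 + 0.3·t(Casual) + 0.35·t(Dormant) + 0.2·t(Reactivated)
Solving: t(Casual) = 4.2547, t(Dormant) = 4.7826, t(Reactivated) = 4.9379.
Expected months from Casual to Active: 4.2547.

4.2547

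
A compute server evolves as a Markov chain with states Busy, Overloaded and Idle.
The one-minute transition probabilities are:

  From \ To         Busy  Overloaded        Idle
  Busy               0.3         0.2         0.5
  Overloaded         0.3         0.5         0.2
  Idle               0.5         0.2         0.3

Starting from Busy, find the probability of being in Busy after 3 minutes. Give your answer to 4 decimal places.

0.3680

Propagate the distribution vector 3 minutes from Busy.
After 0 minutes: (1.0000, 0.0000, 0.0000)
After 1 minute: (0.3000, 0.2000, 0.5000)
After 2 minutes: (0.4000, 0.2600, 0.3400)
After 3 minutes: (0.3680, 0.2780, 0.3540)
P(in Busy after 3 minutes) = 0.3680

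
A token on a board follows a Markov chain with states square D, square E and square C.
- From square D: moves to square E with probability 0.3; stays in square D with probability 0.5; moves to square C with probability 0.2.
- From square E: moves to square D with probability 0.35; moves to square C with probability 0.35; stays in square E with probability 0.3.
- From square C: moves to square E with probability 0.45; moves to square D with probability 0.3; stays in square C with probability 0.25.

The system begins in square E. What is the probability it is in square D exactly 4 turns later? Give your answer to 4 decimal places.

0.3959

Propagate the distribution vector 4 turns from square E.
After 0 turns: (0.0000, 1.0000, 0.0000)
After 1 turn: (0.3500, 0.3000, 0.3500)
After 2 turns: (0.3850, 0.3525, 0.2625)
After 3 turns: (0.3946, 0.3394, 0.2660)
After 4 turns: (0.3959, 0.3399, 0.2642)
P(in square D after 4 turns) = 0.3959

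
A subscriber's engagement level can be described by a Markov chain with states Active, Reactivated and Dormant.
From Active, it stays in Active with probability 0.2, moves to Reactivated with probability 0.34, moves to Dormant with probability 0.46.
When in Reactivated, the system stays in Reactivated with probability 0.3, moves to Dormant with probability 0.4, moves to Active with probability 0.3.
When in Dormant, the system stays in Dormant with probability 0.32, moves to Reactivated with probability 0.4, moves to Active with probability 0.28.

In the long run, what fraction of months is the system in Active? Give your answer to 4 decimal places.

0.2657

Let the stationary distribution be π with π = πP and π_1 + π_2 + π_3 = 1.
π_1 = 0.2·π_1 + 0.3·π_2 + 0.28·π_3
π_2 = 0.34·π_1 + 0.3·π_2 + 0.4·π_3
Solving with the normalization constraint gives π = (0.2657, 0.3491, 0.3851).
So the stationary probability of Active is 0.2657.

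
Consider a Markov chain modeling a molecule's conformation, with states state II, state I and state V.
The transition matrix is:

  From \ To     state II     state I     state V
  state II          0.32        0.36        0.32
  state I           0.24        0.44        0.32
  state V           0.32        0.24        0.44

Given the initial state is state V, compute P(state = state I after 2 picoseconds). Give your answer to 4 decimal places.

Sum over the intermediate state after 1 picosecond:
P = P(state V→state II)·P(state II→state I) + P(state V→state I)·P(state I→state I) + P(state V→state V)·P(state V→state I)
  = 0.32×0.36 + 0.24×0.44 + 0.44×0.24
  = 0.1152 + 0.1056 + 0.1056 = 0.3264

0.3264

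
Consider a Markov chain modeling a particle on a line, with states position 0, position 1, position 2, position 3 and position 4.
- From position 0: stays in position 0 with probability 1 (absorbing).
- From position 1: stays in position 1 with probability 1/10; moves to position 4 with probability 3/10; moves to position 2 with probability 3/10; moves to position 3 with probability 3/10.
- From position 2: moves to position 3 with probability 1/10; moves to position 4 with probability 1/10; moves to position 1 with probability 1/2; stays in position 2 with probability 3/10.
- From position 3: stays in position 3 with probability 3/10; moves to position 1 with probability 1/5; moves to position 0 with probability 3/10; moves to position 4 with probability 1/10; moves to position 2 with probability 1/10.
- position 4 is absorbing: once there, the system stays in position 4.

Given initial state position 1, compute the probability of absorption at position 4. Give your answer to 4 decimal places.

Let h(s) be the probability of absorption at position 4 starting from transient state s. Then h(position 4) = 1 and h(position 0) = 0. By first-step analysis:
h(position 1) = 0.1·h(position 1) + 0.3·h(position 2) + 0.3·h(position 3) + 0.3·1
h(position 2) = 0.5·h(position 1) + 0.3·h(position 2) + 0.1·h(position 3) + 0.1·1
h(position 3) = 0.3·0 + 0.2·h(position 1) + 0.1·h(position 2) + 0.3·h(position 3) + 0.1·1
Solving: h(position 1) = 0.7273, h(position 2) = 0.7273, h(position 3) = 0.4545.
Starting from position 1, the probability is 0.7273.

0.7273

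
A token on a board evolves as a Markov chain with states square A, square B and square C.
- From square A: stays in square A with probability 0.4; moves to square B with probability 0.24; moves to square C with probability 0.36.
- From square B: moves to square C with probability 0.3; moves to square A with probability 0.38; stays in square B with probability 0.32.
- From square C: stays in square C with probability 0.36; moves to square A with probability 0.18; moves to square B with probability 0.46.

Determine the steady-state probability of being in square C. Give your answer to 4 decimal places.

Let the stationary distribution be π with π = πP and π_1 + π_2 + π_3 = 1.
π_1 = 0.4·π_1 + 0.38·π_2 + 0.18·π_3
π_2 = 0.24·π_1 + 0.32·π_2 + 0.46·π_3
Solving with the normalization constraint gives π = (0.3185, 0.3420, 0.3395).
So the stationary probability of square C is 0.3395.

0.3395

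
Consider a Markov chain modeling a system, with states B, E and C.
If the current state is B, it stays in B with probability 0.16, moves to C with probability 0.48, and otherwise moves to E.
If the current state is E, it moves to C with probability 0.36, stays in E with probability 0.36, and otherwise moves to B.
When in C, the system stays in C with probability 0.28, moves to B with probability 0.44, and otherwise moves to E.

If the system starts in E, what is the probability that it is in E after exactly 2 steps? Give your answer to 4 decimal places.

Sum over the intermediate state after 1 step:
P = P(E→B)·P(B→E) + P(E→E)·P(E→E) + P(E→C)·P(C→E)
  = 0.28×0.36 + 0.36×0.36 + 0.36×0.28
  = 0.1008 + 0.1296 + 0.1008 = 0.3312

0.3312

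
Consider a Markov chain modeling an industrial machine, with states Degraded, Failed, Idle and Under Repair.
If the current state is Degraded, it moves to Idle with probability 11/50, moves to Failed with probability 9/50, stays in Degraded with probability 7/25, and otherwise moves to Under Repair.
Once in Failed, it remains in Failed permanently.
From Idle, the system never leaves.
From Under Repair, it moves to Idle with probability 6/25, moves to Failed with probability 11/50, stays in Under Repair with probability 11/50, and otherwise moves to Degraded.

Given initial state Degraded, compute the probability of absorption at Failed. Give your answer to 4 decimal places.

0.4591

Let h(s) be the probability of absorption at Failed starting from transient state s. Then h(Failed) = 1 and h(Idle) = 0. By first-step analysis:
h(Degraded) = 0.28·h(Degraded) + 0.18·1 + 0.22·0 + 0.32·h(Under Repair)
h(Under Repair) = 0.32·h(Degraded) + 0.22·1 + 0.24·0 + 0.22·h(Under Repair)
Solving: h(Degraded) = 0.4591, h(Under Repair) = 0.4704.
Starting from Degraded, the probability is 0.4591.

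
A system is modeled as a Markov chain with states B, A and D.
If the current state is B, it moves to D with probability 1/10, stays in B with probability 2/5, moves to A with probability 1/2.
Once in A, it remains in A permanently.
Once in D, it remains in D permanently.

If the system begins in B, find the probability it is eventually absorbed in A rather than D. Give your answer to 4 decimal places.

0.8333

Let h(s) be the probability of absorption at A starting from transient state s. Then h(A) = 1 and h(D) = 0. By first-step analysis:
h(B) = 0.4·h(B) + 0.5·1 + 0.1·0
Solving: h(B) = 0.8333.
Starting from B, the probability is 0.8333.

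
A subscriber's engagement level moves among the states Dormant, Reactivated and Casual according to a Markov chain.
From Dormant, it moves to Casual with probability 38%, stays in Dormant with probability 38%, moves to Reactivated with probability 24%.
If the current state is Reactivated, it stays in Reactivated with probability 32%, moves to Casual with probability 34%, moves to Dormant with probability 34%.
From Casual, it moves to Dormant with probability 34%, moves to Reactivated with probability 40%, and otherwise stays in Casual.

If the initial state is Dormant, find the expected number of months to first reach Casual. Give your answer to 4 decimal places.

2.7059

Let t(s) be the expected number of months to first reach Casual from state s, with t(Casual) = 0. Conditioning on the first month:
t(Dormant) = 1 + 0.38·t(Dormant) + 0.24·t(Reactivated)
t(Reactivated) = 1 + 0.34·t(Dormant) + 0.32·t(Reactivated)
Solving: t(Dormant) = 2.7059, t(Reactivated) = 2.8235.
Expected months from Dormant to Casual: 2.7059.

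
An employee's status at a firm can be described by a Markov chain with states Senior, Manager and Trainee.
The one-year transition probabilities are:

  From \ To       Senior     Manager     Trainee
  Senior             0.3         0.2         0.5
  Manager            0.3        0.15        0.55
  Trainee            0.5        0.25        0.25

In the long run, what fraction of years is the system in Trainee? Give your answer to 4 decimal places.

0.4084

Let the stationary distribution be π with π = πP and π_1 + π_2 + π_3 = 1.
π_1 = 0.3·π_1 + 0.3·π_2 + 0.5·π_3
π_2 = 0.2·π_1 + 0.15·π_2 + 0.25·π_3
Solving with the normalization constraint gives π = (0.3817, 0.2099, 0.4084).
So the stationary probability of Trainee is 0.4084.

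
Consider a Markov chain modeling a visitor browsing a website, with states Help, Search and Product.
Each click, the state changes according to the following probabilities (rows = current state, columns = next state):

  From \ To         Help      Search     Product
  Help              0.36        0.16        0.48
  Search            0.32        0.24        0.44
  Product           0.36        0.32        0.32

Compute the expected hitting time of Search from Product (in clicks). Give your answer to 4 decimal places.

3.8110

Let t(s) be the expected number of clicks to first reach Search from state s, with t(Search) = 0. Conditioning on the first click:
t(Help) = 1 + 0.36·t(Help) + 0.48·t(Product)
t(Product) = 1 + 0.36·t(Help) + 0.32·t(Product)
Solving: t(Help) = 4.4207, t(Product) = 3.8110.
Expected clicks from Product to Search: 3.8110.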